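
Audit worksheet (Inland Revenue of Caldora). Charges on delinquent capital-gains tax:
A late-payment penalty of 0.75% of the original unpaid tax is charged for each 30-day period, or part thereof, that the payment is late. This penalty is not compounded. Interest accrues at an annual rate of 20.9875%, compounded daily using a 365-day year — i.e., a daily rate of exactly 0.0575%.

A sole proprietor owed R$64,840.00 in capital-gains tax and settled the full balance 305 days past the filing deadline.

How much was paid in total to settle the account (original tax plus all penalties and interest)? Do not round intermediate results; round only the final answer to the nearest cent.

Penalty periods: ⌈305/30⌉ = 11; penalty = 11 × 0.75% × R$64,840.00 = R$5,349.30
Interest: R$64,840.00 × ((1 + 0.000575)^305 − 1) = R$64,840.00 × 0.19163296… = R$12,425.4809…
Total = R$64,840.00 + R$5,349.3000 + R$12,425.4809… = R$82,614.78

R$82,614.78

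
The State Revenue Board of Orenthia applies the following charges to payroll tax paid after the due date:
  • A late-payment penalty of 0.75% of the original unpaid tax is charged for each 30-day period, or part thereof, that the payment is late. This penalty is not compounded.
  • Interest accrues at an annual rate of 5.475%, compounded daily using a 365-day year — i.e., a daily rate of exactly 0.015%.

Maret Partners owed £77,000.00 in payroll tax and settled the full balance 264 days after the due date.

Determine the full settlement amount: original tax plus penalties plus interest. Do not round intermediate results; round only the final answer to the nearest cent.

Penalty periods: ⌈264/30⌉ = 9; penalty = 9 × 0.75% × £77,000.00 = £5,197.50
Interest: £77,000.00 × ((1 + 0.00015)^264 − 1) = £77,000.00 × 0.04039144… = £3,110.1411…
Total = £77,000.00 + £5,197.5000 + £3,110.1411… = £85,307.64

£85,307.64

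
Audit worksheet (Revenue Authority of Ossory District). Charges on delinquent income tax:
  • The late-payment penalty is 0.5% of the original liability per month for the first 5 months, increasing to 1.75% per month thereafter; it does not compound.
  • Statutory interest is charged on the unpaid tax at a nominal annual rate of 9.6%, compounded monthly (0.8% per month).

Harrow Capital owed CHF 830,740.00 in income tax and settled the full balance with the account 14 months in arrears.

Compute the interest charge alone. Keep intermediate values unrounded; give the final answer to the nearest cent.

Interest: CHF 830,740.00 × ((1 + 0.008)^14 − 1) = CHF 830,740.00 × 0.1180145… = CHF 98,039.3944…

CHF 98,039.39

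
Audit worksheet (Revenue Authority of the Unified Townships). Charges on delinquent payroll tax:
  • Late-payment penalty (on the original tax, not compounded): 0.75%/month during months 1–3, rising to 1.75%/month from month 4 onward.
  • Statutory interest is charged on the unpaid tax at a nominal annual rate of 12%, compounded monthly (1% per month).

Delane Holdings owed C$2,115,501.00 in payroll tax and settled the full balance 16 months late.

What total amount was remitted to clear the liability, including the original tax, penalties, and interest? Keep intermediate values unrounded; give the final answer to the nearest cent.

C$3,009,466.55

Penalty, months 1–3: 3 × 0.75% × C$2,115,501.00 = C$47,598.77…
Penalty, months 4–16: 13 × 1.75% × C$2,115,501.00 = C$481,276.48…
Interest: C$2,115,501.00 × ((1 + 0.01)^16 − 1) = C$2,115,501.00 × 0.1725786… = C$365,090.2959…
Total = C$2,115,501.00 + C$528,875.2500 + C$365,090.2959… = C$3,009,466.55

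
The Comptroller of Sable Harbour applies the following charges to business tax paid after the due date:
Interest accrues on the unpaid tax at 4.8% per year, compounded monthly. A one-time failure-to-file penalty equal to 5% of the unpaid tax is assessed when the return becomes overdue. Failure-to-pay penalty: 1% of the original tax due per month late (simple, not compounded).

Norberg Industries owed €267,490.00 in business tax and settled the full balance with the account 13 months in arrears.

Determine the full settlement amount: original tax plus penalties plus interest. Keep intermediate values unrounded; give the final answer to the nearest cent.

€329,886.45

Failure-to-file penalty: 5% × €267,490.00 = €13,374.50
Failure-to-pay penalty: 13 × 1% × €267,490.00 = €34,773.70
Interest (4.8%/yr ÷ 12 = 0.4%/month): €267,490.00 × ((1 + 0.004)^13 − 1) = €14,248.2530…
Total = €267,490.00 + €48,148.2000 + €14,248.2530… = €329,886.45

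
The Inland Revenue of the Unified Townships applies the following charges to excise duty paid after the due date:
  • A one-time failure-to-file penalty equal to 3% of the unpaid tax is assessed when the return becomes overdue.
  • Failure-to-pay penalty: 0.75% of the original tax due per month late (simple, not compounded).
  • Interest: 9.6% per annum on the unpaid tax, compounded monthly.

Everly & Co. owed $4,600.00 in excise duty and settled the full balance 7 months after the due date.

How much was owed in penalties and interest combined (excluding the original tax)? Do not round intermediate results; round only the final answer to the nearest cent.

Failure-to-file penalty: 3% × $4,600.00 = $138.00
Failure-to-pay penalty = 0.75% × $4,600.00 × 7 mo = $241.50
Interest (9.6%/yr ÷ 12 = 0.8%/month): $4,600.00 × ((1 + 0.008)^7 − 1) = $263.8655…
Penalties + interest = $379.5000 + $263.8655… = $643.37

$643.37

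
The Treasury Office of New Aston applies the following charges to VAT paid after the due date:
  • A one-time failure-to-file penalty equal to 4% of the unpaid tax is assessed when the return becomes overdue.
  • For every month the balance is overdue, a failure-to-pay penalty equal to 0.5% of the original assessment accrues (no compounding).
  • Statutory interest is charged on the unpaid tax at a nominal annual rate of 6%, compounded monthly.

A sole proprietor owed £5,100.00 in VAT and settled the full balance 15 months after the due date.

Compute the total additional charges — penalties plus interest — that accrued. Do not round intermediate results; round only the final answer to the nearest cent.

£982.68

Failure-to-file penalty: 4% × £5,100.00 = £204.00
Failure-to-pay penalty = 0.5% × £5,100.00 × 15 mo = £382.50
Interest (6%/yr ÷ 12 = 0.5%/month): £5,100.00 × ((1 + 0.005)^15 − 1) = £396.1820…
Penalties + interest = £586.5000 + £396.1820… = £982.68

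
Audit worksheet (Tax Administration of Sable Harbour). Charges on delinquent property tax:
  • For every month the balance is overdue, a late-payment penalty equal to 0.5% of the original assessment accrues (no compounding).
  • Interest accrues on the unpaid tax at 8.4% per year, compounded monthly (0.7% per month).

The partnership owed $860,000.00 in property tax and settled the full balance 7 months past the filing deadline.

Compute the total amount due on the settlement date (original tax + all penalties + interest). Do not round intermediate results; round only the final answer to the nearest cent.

Late-payment penalty: 7 × 0.5% × $860,000.00 = $30,100.00
Interest: $860,000.00 × ((1 + 0.007)^7 − 1) = $860,000.00 × 0.0500411… = $43,035.3369…
Total = $860,000.00 + $30,100.0000 + $43,035.3369… = $933,135.34

$933,135.34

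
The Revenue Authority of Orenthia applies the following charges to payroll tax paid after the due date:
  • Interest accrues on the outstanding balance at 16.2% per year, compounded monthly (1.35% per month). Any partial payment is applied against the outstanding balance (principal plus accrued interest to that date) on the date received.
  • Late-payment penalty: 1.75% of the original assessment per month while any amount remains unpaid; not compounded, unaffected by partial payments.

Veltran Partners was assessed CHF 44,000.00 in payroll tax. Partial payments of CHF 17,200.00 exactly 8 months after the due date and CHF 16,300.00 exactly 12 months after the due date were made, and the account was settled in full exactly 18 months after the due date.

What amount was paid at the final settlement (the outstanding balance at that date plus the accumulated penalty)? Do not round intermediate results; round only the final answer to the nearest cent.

Balance at month 8: CHF 44,000.0000 × (1 + 0.0135)^8 = CHF 48,982.6978…
After CHF 17,200.00 payment: CHF 48,982.6978… − CHF 17,200.00 = CHF 31,782.6978…
Balance at month 12: CHF 31,782.6978… × (1 + 0.0135)^4 = CHF 33,534.0317…
After CHF 16,300.00 payment: CHF 33,534.0317… − CHF 16,300.00 = CHF 17,234.0317…
Balance at month 18: CHF 17,234.0317… × (1 + 0.0135)^6 = CHF 18,677.9585…
Penalty: 18 × 1.75% × CHF 44,000.00 = CHF 13,860.00
Final settlement = outstanding balance + penalty = CHF 18,677.9585… + CHF 13,860.00 = CHF 32,537.96

CHF 32,537.96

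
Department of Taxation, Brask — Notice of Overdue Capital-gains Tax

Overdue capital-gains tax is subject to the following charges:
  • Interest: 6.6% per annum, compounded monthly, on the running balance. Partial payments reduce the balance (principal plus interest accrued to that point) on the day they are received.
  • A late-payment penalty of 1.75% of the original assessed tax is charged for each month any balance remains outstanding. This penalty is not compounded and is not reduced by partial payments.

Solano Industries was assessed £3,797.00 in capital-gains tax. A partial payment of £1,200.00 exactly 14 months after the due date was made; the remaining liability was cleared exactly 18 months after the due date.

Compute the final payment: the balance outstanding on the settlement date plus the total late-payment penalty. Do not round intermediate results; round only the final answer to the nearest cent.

Monthly rate = 6.6% ÷ 12 = 0.55%
Balance at month 14: £3,797.0000 × (1 + 0.0055)^14 = £4,100.0547…
After £1,200.00 payment: £4,100.0547… − £1,200.00 = £2,900.0547…
Balance at month 18: £2,900.0547… × (1 + 0.0055)^4 = £2,964.3842…
Penalty: 18 × 1.75% × £3,797.00 = £1,196.06…
Final settlement = outstanding balance + penalty = £2,964.3842… + £1,196.06… = £4,160.44

£4,160.44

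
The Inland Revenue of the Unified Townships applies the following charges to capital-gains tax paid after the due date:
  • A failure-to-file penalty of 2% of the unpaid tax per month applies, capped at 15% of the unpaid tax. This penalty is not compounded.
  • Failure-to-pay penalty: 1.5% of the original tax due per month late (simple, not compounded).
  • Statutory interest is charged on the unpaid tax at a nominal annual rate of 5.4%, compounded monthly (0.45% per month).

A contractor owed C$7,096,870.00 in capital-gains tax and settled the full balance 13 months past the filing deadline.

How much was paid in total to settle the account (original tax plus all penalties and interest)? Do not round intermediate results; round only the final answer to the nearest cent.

C$9,971,853.61

Failure-to-file: 13 × 2% × C$7,096,870.00 = C$1,845,186.20, capped at 15% × C$7,096,870.00 = C$1,064,530.50
Failure-to-pay penalty: 13 × 1.5% × C$7,096,870.00 = C$1,383,889.65
Interest: C$7,096,870.00 × ((1 + 0.0045)^13 − 1) = C$7,096,870.00 × 0.0601059… = C$426,563.4557…
Total = C$7,096,870.00 + C$2,448,420.1500 + C$426,563.4557… = C$9,971,853.61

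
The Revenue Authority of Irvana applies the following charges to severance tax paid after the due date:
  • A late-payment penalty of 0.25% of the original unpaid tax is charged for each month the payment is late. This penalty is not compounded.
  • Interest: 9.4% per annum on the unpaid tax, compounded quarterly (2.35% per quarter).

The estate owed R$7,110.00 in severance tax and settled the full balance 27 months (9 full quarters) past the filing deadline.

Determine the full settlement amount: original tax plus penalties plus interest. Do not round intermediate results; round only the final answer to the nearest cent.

R$9,243.07

Late-payment penalty: 27 × 0.25% × R$7,110.00 = R$479.93…
Interest: R$7,110.00 × ((1 + 0.0235)^9 − 1) = R$7,110.00 × 0.2325105… = R$1,653.1496…
Total = R$7,110.00 + R$479.9250 + R$1,653.1496… = R$9,243.07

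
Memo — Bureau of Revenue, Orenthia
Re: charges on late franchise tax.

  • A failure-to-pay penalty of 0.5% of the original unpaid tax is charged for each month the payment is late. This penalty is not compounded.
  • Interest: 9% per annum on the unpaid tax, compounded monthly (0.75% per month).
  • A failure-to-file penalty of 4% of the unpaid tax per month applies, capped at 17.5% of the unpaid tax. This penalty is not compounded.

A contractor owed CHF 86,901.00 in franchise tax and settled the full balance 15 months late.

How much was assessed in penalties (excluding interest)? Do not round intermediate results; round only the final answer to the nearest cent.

Failure-to-file: 15 × 4% × CHF 86,901.00 = CHF 52,140.60, capped at 17.5% × CHF 86,901.00 = CHF 15,207.68…
Failure-to-pay penalty = 0.5% × CHF 86,901.00 × 15 mo = CHF 6,517.58…
Total penalty = CHF 15,207.68… + CHF 6,517.58… = CHF 21,725.25

CHF 21,725.25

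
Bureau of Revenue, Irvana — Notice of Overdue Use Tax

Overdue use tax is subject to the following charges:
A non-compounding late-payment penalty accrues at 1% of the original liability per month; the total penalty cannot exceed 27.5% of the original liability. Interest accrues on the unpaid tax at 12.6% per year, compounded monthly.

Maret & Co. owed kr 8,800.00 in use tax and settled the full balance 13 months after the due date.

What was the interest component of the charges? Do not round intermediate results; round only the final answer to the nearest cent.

Interest (12.6%/yr ÷ 12 = 1.05%/month): kr 8,800.00 × ((1 + 0.0105)^13 − 1) = kr 1,279.8671…

kr 1,279.87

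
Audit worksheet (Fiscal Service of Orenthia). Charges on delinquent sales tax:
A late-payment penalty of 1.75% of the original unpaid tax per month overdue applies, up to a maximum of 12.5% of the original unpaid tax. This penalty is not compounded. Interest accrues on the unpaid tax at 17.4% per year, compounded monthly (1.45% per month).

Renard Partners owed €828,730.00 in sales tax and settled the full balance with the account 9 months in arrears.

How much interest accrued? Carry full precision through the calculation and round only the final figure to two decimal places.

€114,638.83

Interest: €828,730.00 × ((1 + 0.0145)^9 − 1) = €828,730.00 × 0.1383307… = €114,638.8308…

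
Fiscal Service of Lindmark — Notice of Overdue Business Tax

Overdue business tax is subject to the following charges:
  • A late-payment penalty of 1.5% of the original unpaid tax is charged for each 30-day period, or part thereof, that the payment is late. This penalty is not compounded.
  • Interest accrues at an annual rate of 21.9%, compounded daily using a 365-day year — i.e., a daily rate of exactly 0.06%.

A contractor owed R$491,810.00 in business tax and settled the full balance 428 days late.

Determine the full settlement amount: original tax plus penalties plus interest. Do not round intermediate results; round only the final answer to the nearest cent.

R$746,413.64

Penalty periods: ⌈428/30⌉ = 15; penalty = 15 × 1.5% × R$491,810.00 = R$110,657.25
Interest: R$491,810.00 × ((1 + 0.0006)^428 − 1) = R$491,810.00 × 0.29268699… = R$143,946.3890…
Total = R$491,810.00 + R$110,657.2500 + R$143,946.3890… = R$746,413.64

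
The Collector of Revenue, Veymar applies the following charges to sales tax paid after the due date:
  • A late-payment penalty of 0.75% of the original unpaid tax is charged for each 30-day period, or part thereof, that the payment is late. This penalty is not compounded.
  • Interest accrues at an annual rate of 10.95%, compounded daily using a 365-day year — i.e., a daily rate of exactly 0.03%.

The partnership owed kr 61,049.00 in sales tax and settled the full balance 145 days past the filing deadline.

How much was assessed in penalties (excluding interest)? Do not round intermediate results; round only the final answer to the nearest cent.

Penalty periods: ⌈145/30⌉ = 5; penalty = 5 × 0.75% × kr 61,049.00 = kr 2,289.34…

kr 2,289.34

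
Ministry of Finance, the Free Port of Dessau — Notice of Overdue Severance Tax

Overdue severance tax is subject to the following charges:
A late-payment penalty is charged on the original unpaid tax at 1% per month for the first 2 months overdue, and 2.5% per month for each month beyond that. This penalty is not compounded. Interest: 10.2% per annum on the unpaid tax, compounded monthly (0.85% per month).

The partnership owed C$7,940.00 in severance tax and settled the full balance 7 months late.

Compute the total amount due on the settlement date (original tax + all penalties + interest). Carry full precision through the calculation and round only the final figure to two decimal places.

Penalty, months 1–2: 2 × 1% × C$7,940.00 = C$158.80
Penalty, months 3–7: 5 × 2.5% × C$7,940.00 = C$992.50
Interest: C$7,940.00 × ((1 + 0.0085)^7 − 1) = C$7,940.00 × 0.0610389… = C$484.6491…
Total = C$7,940.00 + C$1,151.3000 + C$484.6491… = C$9,575.95

C$9,575.95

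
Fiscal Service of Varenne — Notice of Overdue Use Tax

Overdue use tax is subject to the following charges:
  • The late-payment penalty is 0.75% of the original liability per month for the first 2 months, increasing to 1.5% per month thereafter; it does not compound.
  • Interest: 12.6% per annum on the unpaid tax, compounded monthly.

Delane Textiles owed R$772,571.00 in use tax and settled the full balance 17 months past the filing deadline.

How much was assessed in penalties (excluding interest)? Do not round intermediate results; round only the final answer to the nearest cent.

Penalty, months 1–2: 2 × 0.75% × R$772,571.00 = R$11,588.57…
Penalty, months 3–17: 15 × 1.5% × R$772,571.00 = R$173,828.48…
Total penalty = R$11,588.57… + R$173,828.48… = R$185,417.04

R$185,417.04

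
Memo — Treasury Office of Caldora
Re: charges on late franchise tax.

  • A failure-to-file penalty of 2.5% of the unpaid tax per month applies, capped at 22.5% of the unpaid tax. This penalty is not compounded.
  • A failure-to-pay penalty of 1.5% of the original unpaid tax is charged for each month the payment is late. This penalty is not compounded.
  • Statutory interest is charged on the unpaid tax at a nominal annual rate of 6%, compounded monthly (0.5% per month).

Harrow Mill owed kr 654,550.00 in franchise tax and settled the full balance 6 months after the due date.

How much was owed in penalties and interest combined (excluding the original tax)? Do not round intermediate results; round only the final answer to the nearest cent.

kr 176,975.60

Failure-to-file: 6 × 2.5% × kr 654,550.00 = kr 98,182.50 (under the 22.5% cap)
Failure-to-pay penalty = 1.5% × kr 654,550.00 × 6 mo = kr 58,909.50
Interest: kr 654,550.00 × ((1 + 0.005)^6 − 1) = kr 654,550.00 × 0.0303775… = kr 19,883.5988…
Penalties + interest = kr 157,092.0000 + kr 19,883.5988… = kr 176,975.60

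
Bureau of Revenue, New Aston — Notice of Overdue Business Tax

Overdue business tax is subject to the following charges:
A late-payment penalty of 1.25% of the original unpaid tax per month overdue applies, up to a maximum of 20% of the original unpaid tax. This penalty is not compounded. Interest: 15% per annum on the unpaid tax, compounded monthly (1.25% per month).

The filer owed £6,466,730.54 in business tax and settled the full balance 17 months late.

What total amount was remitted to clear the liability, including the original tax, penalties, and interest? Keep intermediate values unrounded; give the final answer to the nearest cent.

Penalty (uncapped): 17 × 1.25% × £6,466,730.54 = £1,374,180.24…; cap = 20% × £6,466,730.54 = £1,293,346.11… → penalty = £1,293,346.11…
Interest: £6,466,730.54 × ((1 + 0.0125)^17 − 1) = £6,466,730.54 × 0.2351382… = £1,520,575.1660…
Total = £6,466,730.54 + £1,293,346.1080 + £1,520,575.1660… = £9,280,651.81

£9,280,651.81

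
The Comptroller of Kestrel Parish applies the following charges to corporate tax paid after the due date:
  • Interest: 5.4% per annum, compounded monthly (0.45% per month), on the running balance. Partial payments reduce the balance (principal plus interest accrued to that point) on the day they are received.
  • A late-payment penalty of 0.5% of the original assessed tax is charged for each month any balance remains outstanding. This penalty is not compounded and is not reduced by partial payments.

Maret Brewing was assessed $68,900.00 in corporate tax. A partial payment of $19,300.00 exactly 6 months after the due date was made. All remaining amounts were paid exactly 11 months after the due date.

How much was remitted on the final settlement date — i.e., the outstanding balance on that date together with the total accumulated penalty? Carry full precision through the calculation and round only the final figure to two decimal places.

$56,439.66

Balance at month 6: $68,900.0000 × (1 + 0.0045)^6 = $70,781.3544…
After $19,300.00 payment: $70,781.3544… − $19,300.00 = $51,481.3544…
Balance at month 11: $51,481.3544… × (1 + 0.0045)^5 = $52,650.1568…
Penalty: 11 × 0.5% × $68,900.00 = $3,789.50
Final settlement = outstanding balance + penalty = $52,650.1568… + $3,789.50 = $56,439.66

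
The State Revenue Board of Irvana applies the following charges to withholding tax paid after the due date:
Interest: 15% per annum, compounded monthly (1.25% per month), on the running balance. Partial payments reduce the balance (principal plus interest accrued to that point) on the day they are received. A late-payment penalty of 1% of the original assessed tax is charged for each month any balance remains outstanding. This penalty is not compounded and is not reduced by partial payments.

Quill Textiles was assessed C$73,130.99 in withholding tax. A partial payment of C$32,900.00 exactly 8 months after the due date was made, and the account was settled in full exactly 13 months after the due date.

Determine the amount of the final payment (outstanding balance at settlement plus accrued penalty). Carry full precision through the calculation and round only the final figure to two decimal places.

C$60,446.94

Balance at month 8: C$73,130.9900 × (1 + 0.0125)^8 = C$80,772.1620…
After C$32,900.00 payment: C$80,772.1620… − C$32,900.00 = C$47,872.1620…
Balance at month 13: C$47,872.1620… × (1 + 0.0125)^5 = C$50,939.9133…
Penalty: 13 × 1% × C$73,130.99 = C$9,507.03…
Final settlement = outstanding balance + penalty = C$50,939.9133… + C$9,507.03… = C$60,446.94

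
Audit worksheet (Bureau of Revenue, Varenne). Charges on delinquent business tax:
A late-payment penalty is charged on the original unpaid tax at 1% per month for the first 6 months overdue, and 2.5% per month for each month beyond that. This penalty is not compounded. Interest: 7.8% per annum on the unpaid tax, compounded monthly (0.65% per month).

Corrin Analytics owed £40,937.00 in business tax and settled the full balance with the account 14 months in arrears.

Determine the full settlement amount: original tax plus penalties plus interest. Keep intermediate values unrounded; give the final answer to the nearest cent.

£55,467.45

Penalty, months 1–6: 6 × 1% × £40,937.00 = £2,456.22
Penalty, months 7–14: 8 × 2.5% × £40,937.00 = £8,187.40
Interest: £40,937.00 × ((1 + 0.0065)^14 − 1) = £40,937.00 × 0.0949465… = £3,886.8258…
Total = £40,937.00 + £10,643.6200 + £3,886.8258… = £55,467.45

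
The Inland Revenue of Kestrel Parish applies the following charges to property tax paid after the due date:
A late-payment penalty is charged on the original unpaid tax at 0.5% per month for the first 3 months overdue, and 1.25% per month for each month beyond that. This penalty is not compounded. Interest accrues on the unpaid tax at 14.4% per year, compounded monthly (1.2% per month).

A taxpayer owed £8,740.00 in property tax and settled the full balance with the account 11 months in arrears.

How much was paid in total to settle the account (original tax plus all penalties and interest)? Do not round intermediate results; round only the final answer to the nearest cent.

£10,970.55

Penalty, months 1–3: 3 × 0.5% × £8,740.00 = £131.10
Penalty, months 4–11: 8 × 1.25% × £8,740.00 = £874.00
Interest: £8,740.00 × ((1 + 0.012)^11 − 1) = £8,740.00 × 0.1402121… = £1,225.4536…
Total = £8,740.00 + £1,005.1000 + £1,225.4536… = £10,970.55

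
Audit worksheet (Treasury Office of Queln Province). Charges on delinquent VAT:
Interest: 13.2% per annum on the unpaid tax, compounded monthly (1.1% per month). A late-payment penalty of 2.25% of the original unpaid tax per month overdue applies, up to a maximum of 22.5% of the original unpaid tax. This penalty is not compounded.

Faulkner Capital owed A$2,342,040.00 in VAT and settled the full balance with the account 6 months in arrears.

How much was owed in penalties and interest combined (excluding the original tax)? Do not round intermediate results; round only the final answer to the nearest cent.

A$475,063.70

Penalty: 6 × 2.25% × A$2,342,040.00 = A$316,175.40 (below the 22.5% cap of A$526,959.00)
Interest: A$2,342,040.00 × ((1 + 0.011)^6 − 1) = A$2,342,040.00 × 0.0678418… = A$158,888.3043…
Penalties + interest = A$316,175.4000 + A$158,888.3043… = A$475,063.70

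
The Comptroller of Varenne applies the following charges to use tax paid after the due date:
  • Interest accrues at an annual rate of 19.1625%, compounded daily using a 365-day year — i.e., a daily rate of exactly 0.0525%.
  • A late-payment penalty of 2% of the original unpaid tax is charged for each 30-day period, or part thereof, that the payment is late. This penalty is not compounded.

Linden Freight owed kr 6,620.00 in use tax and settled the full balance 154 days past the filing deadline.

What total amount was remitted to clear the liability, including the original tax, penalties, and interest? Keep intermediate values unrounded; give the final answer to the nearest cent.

Penalty periods: ⌈154/30⌉ = 6; penalty = 6 × 2% × kr 6,620.00 = kr 794.40
Interest: kr 6,620.00 × ((1 + 0.000525)^154 − 1) = kr 6,620.00 × 0.08418525… = kr 557.3064…
Total = kr 6,620.00 + kr 794.4000 + kr 557.3064… = kr 7,971.71

kr 7,971.71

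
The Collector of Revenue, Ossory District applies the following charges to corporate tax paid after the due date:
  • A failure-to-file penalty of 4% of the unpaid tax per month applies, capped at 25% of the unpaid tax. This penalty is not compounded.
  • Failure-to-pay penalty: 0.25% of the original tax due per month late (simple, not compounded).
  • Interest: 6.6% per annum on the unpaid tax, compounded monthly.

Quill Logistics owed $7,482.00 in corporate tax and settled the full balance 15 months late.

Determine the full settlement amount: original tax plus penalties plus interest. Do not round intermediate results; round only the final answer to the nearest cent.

Failure-to-file: 15 × 4% × $7,482.00 = $4,489.20, capped at 25% × $7,482.00 = $1,870.50
Failure-to-pay penalty = 0.25% × $7,482.00 × 15 mo = $280.58…
Interest (6.6%/yr ÷ 12 = 0.55%/month): $7,482.00 × ((1 + 0.0055)^15 − 1) = $641.6056…
Total = $7,482.00 + $2,151.0750 + $641.6056… = $10,274.68

$10,274.68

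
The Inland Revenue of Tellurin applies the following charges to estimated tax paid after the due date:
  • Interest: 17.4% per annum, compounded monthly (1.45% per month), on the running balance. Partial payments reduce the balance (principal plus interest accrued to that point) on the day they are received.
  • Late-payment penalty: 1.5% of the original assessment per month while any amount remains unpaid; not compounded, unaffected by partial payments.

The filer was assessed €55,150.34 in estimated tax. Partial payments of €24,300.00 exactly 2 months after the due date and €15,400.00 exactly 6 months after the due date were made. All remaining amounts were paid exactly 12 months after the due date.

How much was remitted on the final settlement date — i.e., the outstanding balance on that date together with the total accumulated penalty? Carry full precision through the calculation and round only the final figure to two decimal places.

€30,625.23

Balance at month 2: €55,150.3400 × (1 + 0.0145)^2 = €56,761.2952…
After €24,300.00 payment: €56,761.2952… − €24,300.00 = €32,461.2952…
Balance at month 6: €32,461.2952… × (1 + 0.0145)^4 = €34,385.3975…
After €15,400.00 payment: €34,385.3975… − €15,400.00 = €18,985.3975…
Balance at month 12: €18,985.3975… × (1 + 0.0145)^6 = €20,698.1726…
Penalty: 12 × 1.5% × €55,150.34 = €9,927.06…
Final settlement = outstanding balance + penalty = €20,698.1726… + €9,927.06… = €30,625.23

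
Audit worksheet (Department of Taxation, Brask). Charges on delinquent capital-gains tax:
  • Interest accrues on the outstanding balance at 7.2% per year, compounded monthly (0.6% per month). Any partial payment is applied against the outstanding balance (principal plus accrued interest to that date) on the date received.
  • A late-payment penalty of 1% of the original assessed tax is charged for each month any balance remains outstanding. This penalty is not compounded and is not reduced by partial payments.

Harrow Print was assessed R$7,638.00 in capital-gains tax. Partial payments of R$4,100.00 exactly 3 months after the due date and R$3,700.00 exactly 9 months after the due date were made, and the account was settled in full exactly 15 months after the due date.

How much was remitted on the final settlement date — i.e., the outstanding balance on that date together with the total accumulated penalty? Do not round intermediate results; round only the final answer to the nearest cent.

R$1,260.40

Balance at month 3: R$7,638.0000 × (1 + 0.006)^3 = R$7,776.3106…
After R$4,100.00 payment: R$7,776.3106… − R$4,100.00 = R$3,676.3106…
Balance at month 9: R$3,676.3106… × (1 + 0.006)^6 = R$3,810.6589…
After R$3,700.00 payment: R$3,810.6589… − R$3,700.00 = R$110.6589…
Balance at month 15: R$110.6589… × (1 + 0.006)^6 = R$114.7029…
Penalty: 15 × 1% × R$7,638.00 = R$1,145.70
Final settlement = outstanding balance + penalty = R$114.7029… + R$1,145.70 = R$1,260.40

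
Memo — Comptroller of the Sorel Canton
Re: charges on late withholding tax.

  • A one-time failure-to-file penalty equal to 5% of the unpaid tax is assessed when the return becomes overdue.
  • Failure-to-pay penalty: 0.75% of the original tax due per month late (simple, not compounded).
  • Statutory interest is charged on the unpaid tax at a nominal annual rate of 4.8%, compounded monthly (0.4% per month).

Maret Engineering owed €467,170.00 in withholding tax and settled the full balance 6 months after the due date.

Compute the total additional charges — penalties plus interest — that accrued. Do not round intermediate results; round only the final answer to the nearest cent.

Failure-to-file penalty: 5% × €467,170.00 = €23,358.50
Failure-to-pay penalty: 6 × 0.75% × €467,170.00 = €21,022.65
Interest: €467,170.00 × ((1 + 0.004)^6 − 1) = €467,170.00 × 0.0242413… = €11,324.8006…
Penalties + interest = €44,381.1500 + €11,324.8006… = €55,705.95

€55,705.95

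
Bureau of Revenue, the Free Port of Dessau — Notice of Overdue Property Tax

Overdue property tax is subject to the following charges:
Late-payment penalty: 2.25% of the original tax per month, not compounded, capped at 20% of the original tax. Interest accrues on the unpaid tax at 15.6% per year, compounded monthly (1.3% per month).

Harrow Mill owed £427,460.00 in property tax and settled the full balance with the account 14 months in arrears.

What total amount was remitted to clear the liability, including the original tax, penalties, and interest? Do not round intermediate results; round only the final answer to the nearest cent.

£597,678.02

Penalty (uncapped): 14 × 2.25% × £427,460.00 = £134,649.90; cap = 20% × £427,460.00 = £85,492.00 → penalty = £85,492.00
Interest: £427,460.00 × ((1 + 0.013)^14 − 1) = £427,460.00 × 0.1982081… = £84,726.0154…
Total = £427,460.00 + £85,492.0000 + £84,726.0154… = £597,678.02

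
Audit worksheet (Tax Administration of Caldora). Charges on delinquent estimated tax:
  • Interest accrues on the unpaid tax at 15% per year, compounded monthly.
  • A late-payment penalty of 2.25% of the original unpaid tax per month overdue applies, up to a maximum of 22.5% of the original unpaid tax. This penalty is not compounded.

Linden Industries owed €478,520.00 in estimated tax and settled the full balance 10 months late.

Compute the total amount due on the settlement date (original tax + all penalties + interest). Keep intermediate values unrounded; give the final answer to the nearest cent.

Penalty (uncapped): 10 × 2.25% × €478,520.00 = €107,667.00; cap = 22.5% × €478,520.00 = €107,667.00 → penalty = €107,667.00
Interest (15%/yr ÷ 12 = 1.25%/month): €478,520.00 × ((1 + 0.0125)^10 − 1) = €63,294.2374…
Total = €478,520.00 + €107,667.0000 + €63,294.2374… = €649,481.24

€649,481.24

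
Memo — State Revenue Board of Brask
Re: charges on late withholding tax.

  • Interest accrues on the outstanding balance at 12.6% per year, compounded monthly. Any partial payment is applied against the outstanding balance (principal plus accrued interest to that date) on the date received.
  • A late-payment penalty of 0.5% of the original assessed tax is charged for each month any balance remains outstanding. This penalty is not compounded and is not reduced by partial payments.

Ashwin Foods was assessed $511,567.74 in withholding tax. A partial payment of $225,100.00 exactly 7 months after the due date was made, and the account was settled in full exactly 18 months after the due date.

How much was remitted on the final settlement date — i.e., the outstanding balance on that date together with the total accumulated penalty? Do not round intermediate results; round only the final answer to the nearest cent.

$410,919.32

Monthly rate = 12.6% ÷ 12 = 1.05%
Balance at month 7: $511,567.7400 × (1 + 0.0105)^7 = $550,373.3222…
After $225,100.00 payment: $550,373.3222… − $225,100.00 = $325,273.3222…
Balance at month 18: $325,273.3222… × (1 + 0.0105)^11 = $364,878.2210…
Penalty: 18 × 0.5% × $511,567.74 = $46,041.10…
Final settlement = outstanding balance + penalty = $364,878.2210… + $46,041.10… = $410,919.32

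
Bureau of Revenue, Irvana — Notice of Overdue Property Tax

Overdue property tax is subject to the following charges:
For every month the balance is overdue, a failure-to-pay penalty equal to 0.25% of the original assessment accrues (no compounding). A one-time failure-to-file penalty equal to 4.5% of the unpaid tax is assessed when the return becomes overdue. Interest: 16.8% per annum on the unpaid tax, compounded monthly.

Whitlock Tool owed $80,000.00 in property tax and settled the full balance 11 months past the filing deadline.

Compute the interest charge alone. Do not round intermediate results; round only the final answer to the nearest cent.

Interest (16.8%/yr ÷ 12 = 1.4%/month): $80,000.00 × ((1 + 0.014)^11 − 1) = $13,219.6551…

$13,219.66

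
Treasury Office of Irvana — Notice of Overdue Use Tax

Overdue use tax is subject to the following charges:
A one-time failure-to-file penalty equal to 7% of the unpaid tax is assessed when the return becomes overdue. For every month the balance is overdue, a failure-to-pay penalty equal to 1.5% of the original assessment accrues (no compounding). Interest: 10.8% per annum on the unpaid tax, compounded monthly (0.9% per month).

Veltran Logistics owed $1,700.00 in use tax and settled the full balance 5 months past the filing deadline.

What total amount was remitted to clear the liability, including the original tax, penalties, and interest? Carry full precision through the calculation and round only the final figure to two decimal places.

$2,024.39

Failure-to-file penalty: 7% × $1,700.00 = $119.00
Failure-to-pay penalty: 5 × 1.5% × $1,700.00 = $127.50
Interest: $1,700.00 × ((1 + 0.009)^5 − 1) = $1,700.00 × 0.0458173… = $77.8894…
Total = $1,700.00 + $246.5000 + $77.8894… = $2,024.39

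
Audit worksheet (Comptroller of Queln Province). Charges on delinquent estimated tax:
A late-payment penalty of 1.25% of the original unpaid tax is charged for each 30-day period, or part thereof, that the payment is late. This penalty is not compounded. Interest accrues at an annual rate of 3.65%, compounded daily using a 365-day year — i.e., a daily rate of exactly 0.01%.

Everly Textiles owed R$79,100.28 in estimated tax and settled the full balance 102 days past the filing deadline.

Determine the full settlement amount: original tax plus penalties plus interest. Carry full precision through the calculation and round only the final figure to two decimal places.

R$83,866.20

Penalty periods: ⌈102/30⌉ = 4; penalty = 4 × 1.25% × R$79,100.28 = R$3,955.01…
Interest: R$79,100.28 × ((1 + 0.0001)^102 − 1) = R$79,100.28 × 0.01025168… = R$810.9109…
Total = R$79,100.28 + R$3,955.0140 + R$810.9109… = R$83,866.20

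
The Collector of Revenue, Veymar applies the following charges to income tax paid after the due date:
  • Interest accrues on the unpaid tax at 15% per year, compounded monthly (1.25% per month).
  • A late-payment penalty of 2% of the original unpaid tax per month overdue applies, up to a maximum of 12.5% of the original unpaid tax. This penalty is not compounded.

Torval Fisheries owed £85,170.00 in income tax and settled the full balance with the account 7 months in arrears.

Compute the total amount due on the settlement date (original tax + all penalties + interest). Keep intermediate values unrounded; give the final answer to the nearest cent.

£103,553.98

Penalty (uncapped): 7 × 2% × £85,170.00 = £11,923.80; cap = 12.5% × £85,170.00 = £10,646.25 → penalty = £10,646.25
Interest: £85,170.00 × ((1 + 0.0125)^7 − 1) = £85,170.00 × 0.0908505… = £7,737.7346…
Total = £85,170.00 + £10,646.2500 + £7,737.7346… = £103,553.98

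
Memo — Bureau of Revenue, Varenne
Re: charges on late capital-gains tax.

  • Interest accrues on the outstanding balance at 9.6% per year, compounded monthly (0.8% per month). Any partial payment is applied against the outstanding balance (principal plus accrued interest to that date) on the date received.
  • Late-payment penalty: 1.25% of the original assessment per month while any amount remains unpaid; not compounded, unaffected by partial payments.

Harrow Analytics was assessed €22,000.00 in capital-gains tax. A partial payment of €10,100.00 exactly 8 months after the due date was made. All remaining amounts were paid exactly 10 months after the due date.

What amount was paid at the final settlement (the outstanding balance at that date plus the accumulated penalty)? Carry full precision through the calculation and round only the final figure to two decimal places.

€16,312.48

Balance at month 8: €22,000.0000 × (1 + 0.008)^8 = €23,448.0611…
After €10,100.00 payment: €23,448.0611… − €10,100.00 = €13,348.0611…
Balance at month 10: €13,348.0611… × (1 + 0.008)^2 = €13,562.4844…
Penalty: 10 × 1.25% × €22,000.00 = €2,750.00
Final settlement = outstanding balance + penalty = €13,562.4844… + €2,750.00 = €16,312.48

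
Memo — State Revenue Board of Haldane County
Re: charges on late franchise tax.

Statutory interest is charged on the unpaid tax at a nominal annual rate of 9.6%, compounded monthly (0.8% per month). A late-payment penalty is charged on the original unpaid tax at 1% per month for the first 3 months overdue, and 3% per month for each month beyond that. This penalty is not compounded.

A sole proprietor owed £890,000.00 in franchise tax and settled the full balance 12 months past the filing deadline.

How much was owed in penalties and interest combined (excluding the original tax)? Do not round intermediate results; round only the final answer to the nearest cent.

£356,301.44

Penalty, months 1–3: 3 × 1% × £890,000.00 = £26,700.00
Penalty, months 4–12: 9 × 3% × £890,000.00 = £240,300.00
Interest: £890,000.00 × ((1 + 0.008)^12 − 1) = £890,000.00 × 0.1003387… = £89,301.4374…
Penalties + interest = £267,000.0000 + £89,301.4374… = £356,301.44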